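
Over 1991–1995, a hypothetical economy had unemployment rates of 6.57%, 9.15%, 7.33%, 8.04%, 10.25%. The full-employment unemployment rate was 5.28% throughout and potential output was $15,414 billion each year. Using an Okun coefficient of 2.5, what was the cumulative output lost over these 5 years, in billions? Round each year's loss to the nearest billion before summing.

Year 1991: gap = -2.5 × (6.57 - 5.28) = -3.225%, loss ≈ 15414 × 3.225/100 ≈ 497.
Year 1992: gap = -2.5 × (9.15 - 5.28) = -9.675%, loss ≈ 15414 × 9.675/100 ≈ 1491.
Year 1993: gap = -2.5 × (7.33 - 5.28) = -5.125%, loss ≈ 15414 × 5.125/100 ≈ 790.
Year 1994: gap = -2.5 × (8.04 - 5.28) = -6.9%, loss ≈ 15414 × 6.9/100 ≈ 1064.
Year 1995: gap = -2.5 × (10.25 - 5.28) = -12.425%, loss ≈ 15414 × 12.425/100 ≈ 1915.
Total lost output = 497 + 1491 + 790 + 1064 + 1915 = 5757 billion.

$5,757 billion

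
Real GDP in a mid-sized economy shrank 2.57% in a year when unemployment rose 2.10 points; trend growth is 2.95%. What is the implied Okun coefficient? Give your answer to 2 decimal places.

β ≈ 2.63

Growth form: g_Y = g_Y* - β × Δu, so β = (g_Y* - g_Y)/Δu.
β = (2.95 + 2.57)/2.10 = 5.52/2.10 = 2.63.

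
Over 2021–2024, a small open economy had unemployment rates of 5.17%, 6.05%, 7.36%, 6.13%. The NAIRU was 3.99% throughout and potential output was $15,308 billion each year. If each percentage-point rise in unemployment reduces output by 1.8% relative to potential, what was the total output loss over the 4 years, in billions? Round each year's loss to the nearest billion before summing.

Year 2021: gap = -1.8 × (5.17 - 3.99) = -2.124%, loss ≈ 15308 × 2.124/100 ≈ 325.
Year 2022: gap = -1.8 × (6.05 - 3.99) = -3.708%, loss ≈ 15308 × 3.708/100 ≈ 568.
Year 2023: gap = -1.8 × (7.36 - 3.99) = -6.066%, loss ≈ 15308 × 6.066/100 ≈ 929.
Year 2024: gap = -1.8 × (6.13 - 3.99) = -3.852%, loss ≈ 15308 × 3.852/100 ≈ 590.
Total lost output = 325 + 568 + 929 + 590 = 2412 billion.

$2,412 billion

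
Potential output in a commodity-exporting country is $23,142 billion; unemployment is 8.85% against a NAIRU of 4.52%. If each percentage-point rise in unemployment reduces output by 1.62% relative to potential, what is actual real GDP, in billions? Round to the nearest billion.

$21,519 billion

Unemployment gap = 8.85 - 4.52 = 4.33 points, so the output gap is -1.62 × 4.33 = -7.0146%.
Actual GDP = 23142 × (1 - 7.0146/100) = 23142 × 0.929854 ≈ 21519 billion.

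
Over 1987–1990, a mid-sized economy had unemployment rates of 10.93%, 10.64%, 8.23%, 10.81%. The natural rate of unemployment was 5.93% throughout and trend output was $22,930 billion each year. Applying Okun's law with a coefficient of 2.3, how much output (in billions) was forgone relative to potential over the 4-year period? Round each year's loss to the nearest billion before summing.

$8,908 billion

Year 1987: gap = -2.3 × (10.93 - 5.93) = -11.5%, loss ≈ 22930 × 11.5/100 ≈ 2637.
Year 1988: gap = -2.3 × (10.64 - 5.93) = -10.833%, loss ≈ 22930 × 10.833/100 ≈ 2484.
Year 1989: gap = -2.3 × (8.23 - 5.93) = -5.29%, loss ≈ 22930 × 5.29/100 ≈ 1213.
Year 1990: gap = -2.3 × (10.81 - 5.93) = -11.224%, loss ≈ 22930 × 11.224/100 ≈ 2574.
Total lost output = 2637 + 2484 + 1213 + 2574 = 8908 billion.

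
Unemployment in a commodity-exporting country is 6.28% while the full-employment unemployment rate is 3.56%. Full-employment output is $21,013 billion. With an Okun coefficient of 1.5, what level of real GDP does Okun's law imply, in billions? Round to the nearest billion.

Unemployment gap = 6.28 - 3.56 = 2.72 points, so the output gap is -1.5 × 2.72 = -4.08%.
Actual GDP = 21013 × (1 - 4.08/100) = 21013 × 0.9592 ≈ 20156 billion.

$20,156 billion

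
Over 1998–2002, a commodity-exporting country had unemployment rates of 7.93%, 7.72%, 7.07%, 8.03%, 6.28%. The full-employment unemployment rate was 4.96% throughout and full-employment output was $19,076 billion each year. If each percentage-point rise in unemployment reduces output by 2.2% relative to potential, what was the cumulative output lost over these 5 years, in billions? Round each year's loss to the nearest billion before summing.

$5,132 billion

Year 1998: gap = -2.2 × (7.93 - 4.96) = -6.534%, loss ≈ 19076 × 6.534/100 ≈ 1246.
Year 1999: gap = -2.2 × (7.72 - 4.96) = -6.072%, loss ≈ 19076 × 6.072/100 ≈ 1158.
Year 2000: gap = -2.2 × (7.07 - 4.96) = -4.642%, loss ≈ 19076 × 4.642/100 ≈ 886.
Year 2001: gap = -2.2 × (8.03 - 4.96) = -6.754%, loss ≈ 19076 × 6.754/100 ≈ 1288.
Year 2002: gap = -2.2 × (6.28 - 4.96) = -2.904%, loss ≈ 19076 × 2.904/100 ≈ 554.
Total lost output = 1246 + 1158 + 886 + 1288 + 554 = 5132 billion.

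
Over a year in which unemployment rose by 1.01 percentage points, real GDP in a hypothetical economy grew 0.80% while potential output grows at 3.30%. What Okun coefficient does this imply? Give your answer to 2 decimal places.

Growth form: g_Y = g_Y* - β × Δu, so β = (g_Y* - g_Y)/Δu.
β = (3.3 - 0.8)/1.01 = 2.5/1.01 = 2.48.

β ≈ 2.48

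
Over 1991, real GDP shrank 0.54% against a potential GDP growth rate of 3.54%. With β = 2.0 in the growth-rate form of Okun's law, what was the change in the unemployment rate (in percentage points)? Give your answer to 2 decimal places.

2.04 percentage points

Growth-rate Okun's law: g_Y = g_Y* - β × Δu, so Δu = (g_Y* - g_Y)/β.
Δu = (3.54 + 0.54)/2.0 = 4.08/2.0 = 2.04 percentage points.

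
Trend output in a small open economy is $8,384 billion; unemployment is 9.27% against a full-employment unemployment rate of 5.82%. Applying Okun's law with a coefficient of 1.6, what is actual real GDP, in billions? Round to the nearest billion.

$7,921 billion

Unemployment gap = 9.27 - 5.82 = 3.45 points, so the output gap is -1.6 × 3.45 = -5.52%.
Actual GDP = 8384 × (1 - 5.52/100) = 8384 × 0.9448 ≈ 7921 billion.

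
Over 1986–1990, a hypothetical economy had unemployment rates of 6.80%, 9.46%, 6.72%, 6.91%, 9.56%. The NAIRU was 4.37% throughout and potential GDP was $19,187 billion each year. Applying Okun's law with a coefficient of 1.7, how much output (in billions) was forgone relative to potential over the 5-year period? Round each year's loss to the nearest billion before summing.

Year 1986: gap = -1.7 × (6.8 - 4.37) = -4.131%, loss ≈ 19187 × 4.131/100 ≈ 793.
Year 1987: gap = -1.7 × (9.46 - 4.37) = -8.653%, loss ≈ 19187 × 8.653/100 ≈ 1660.
Year 1988: gap = -1.7 × (6.72 - 4.37) = -3.995%, loss ≈ 19187 × 3.995/100 ≈ 767.
Year 1989: gap = -1.7 × (6.91 - 4.37) = -4.318%, loss ≈ 19187 × 4.318/100 ≈ 828.
Year 1990: gap = -1.7 × (9.56 - 4.37) = -8.823%, loss ≈ 19187 × 8.823/100 ≈ 1693.
Total lost output = 793 + 1660 + 767 + 828 + 1693 = 5741 billion.

$5,741 billion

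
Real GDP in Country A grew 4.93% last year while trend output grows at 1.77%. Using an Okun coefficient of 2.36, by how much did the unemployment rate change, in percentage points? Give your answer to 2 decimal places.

-1.34 percentage points

Growth-rate Okun's law: g_Y = g_Y* - β × Δu, so Δu = (g_Y* - g_Y)/β.
Δu = (1.77 - 4.93)/2.36 = -3.16/2.36 = -1.34 percentage points.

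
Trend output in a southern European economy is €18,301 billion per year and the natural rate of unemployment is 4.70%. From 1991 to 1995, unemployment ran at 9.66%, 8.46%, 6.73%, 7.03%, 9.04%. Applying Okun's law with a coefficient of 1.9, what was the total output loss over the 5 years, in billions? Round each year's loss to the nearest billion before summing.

€6,057 billion

Year 1991: gap = -1.9 × (9.66 - 4.7) = -9.424%, loss ≈ 18301 × 9.424/100 ≈ 1725.
Year 1992: gap = -1.9 × (8.46 - 4.7) = -7.144%, loss ≈ 18301 × 7.144/100 ≈ 1307.
Year 1993: gap = -1.9 × (6.73 - 4.7) = -3.857%, loss ≈ 18301 × 3.857/100 ≈ 706.
Year 1994: gap = -1.9 × (7.03 - 4.7) = -4.427%, loss ≈ 18301 × 4.427/100 ≈ 810.
Year 1995: gap = -1.9 × (9.04 - 4.7) = -8.246%, loss ≈ 18301 × 8.246/100 ≈ 1509.
Total lost output = 1725 + 1307 + 706 + 810 + 1509 = 6057 billion.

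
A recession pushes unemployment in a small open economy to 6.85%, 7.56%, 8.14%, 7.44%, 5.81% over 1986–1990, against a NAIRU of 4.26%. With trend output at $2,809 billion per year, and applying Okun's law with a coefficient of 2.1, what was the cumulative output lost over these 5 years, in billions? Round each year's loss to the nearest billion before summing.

Year 1986: gap = -2.1 × (6.85 - 4.26) = -5.439%, loss ≈ 2809 × 5.439/100 ≈ 153.
Year 1987: gap = -2.1 × (7.56 - 4.26) = -6.93%, loss ≈ 2809 × 6.93/100 ≈ 195.
Year 1988: gap = -2.1 × (8.14 - 4.26) = -8.148%, loss ≈ 2809 × 8.148/100 ≈ 229.
Year 1989: gap = -2.1 × (7.44 - 4.26) = -6.678%, loss ≈ 2809 × 6.678/100 ≈ 188.
Year 1990: gap = -2.1 × (5.81 - 4.26) = -3.255%, loss ≈ 2809 × 3.255/100 ≈ 91.
Total lost output = 153 + 195 + 229 + 188 + 91 = 856 billion.

$856 billion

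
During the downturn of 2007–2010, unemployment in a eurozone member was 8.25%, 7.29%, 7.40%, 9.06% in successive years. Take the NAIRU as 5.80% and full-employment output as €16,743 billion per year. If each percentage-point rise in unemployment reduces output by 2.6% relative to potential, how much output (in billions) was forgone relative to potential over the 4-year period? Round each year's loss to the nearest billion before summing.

Year 2007: gap = -2.6 × (8.25 - 5.8) = -6.37%, loss ≈ 16743 × 6.37/100 ≈ 1067.
Year 2008: gap = -2.6 × (7.29 - 5.8) = -3.874%, loss ≈ 16743 × 3.874/100 ≈ 649.
Year 2009: gap = -2.6 × (7.4 - 5.8) = -4.16%, loss ≈ 16743 × 4.16/100 ≈ 697.
Year 2010: gap = -2.6 × (9.06 - 5.8) = -8.476%, loss ≈ 16743 × 8.476/100 ≈ 1419.
Total lost output = 1067 + 649 + 697 + 1419 = 3832 billion.

€3,832 billion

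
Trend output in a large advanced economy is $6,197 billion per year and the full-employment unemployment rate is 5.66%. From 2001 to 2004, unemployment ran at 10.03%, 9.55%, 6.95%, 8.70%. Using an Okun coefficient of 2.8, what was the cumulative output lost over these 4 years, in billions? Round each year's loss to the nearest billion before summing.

$2,184 billion

Year 2001: gap = -2.8 × (10.03 - 5.66) = -12.236%, loss ≈ 6197 × 12.236/100 ≈ 758.
Year 2002: gap = -2.8 × (9.55 - 5.66) = -10.892%, loss ≈ 6197 × 10.892/100 ≈ 675.
Year 2003: gap = -2.8 × (6.95 - 5.66) = -3.612%, loss ≈ 6197 × 3.612/100 ≈ 224.
Year 2004: gap = -2.8 × (8.7 - 5.66) = -8.512%, loss ≈ 6197 × 8.512/100 ≈ 527.
Total lost output = 758 + 675 + 224 + 527 = 2184 billion.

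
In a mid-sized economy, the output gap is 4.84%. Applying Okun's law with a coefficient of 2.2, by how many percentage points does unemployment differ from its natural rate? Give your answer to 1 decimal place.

Okun's law: output gap = -β × (u - u*), so u - u* = -(output gap)/β.
u - u* = -(4.84)/2.2 = -2.2 percentage points.

-2.2 percentage points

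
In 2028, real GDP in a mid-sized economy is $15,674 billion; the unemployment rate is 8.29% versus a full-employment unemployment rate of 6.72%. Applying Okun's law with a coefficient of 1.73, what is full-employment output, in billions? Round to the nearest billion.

Unemployment gap = 8.29 - 6.72 = 1.57 points, so output gap = -1.73 × 1.57 = -2.7161%.
Since Y = Y* × (1 + gap/100), Y* = 15674/0.972839 ≈ 16112 billion.

$16,112 billion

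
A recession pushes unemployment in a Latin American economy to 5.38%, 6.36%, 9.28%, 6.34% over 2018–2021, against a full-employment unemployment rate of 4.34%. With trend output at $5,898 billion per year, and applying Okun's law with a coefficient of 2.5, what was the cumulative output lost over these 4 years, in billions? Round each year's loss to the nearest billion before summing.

$1,474 billion

Year 2018: gap = -2.5 × (5.38 - 4.34) = -2.6%, loss ≈ 5898 × 2.6/100 ≈ 153.
Year 2019: gap = -2.5 × (6.36 - 4.34) = -5.05%, loss ≈ 5898 × 5.05/100 ≈ 298.
Year 2020: gap = -2.5 × (9.28 - 4.34) = -12.35%, loss ≈ 5898 × 12.35/100 ≈ 728.
Year 2021: gap = -2.5 × (6.34 - 4.34) = -5%, loss ≈ 5898 × 5/100 ≈ 295.
Total lost output = 153 + 298 + 728 + 295 = 1474 billion.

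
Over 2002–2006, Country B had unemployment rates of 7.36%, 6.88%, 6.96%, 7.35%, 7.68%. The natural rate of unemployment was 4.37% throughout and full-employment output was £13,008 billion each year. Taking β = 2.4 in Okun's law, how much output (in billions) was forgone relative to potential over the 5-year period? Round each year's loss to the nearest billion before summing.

£4,489 billion

Year 2002: gap = -2.4 × (7.36 - 4.37) = -7.176%, loss ≈ 13008 × 7.176/100 ≈ 933.
Year 2003: gap = -2.4 × (6.88 - 4.37) = -6.024%, loss ≈ 13008 × 6.024/100 ≈ 784.
Year 2004: gap = -2.4 × (6.96 - 4.37) = -6.216%, loss ≈ 13008 × 6.216/100 ≈ 809.
Year 2005: gap = -2.4 × (7.35 - 4.37) = -7.152%, loss ≈ 13008 × 7.152/100 ≈ 930.
Year 2006: gap = -2.4 × (7.68 - 4.37) = -7.944%, loss ≈ 13008 × 7.944/100 ≈ 1033.
Total lost output = 933 + 784 + 809 + 930 + 1033 = 4489 billion.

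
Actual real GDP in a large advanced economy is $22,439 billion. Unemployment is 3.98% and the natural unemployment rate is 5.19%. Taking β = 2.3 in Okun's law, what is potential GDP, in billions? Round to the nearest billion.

$21,831 billion

Unemployment gap = 3.98 - 5.19 = -1.21 points, so output gap = -2.3 × (-1.21) = 2.783%.
Since Y = Y* × (1 + gap/100), Y* = 22439/1.02783 ≈ 21831 billion.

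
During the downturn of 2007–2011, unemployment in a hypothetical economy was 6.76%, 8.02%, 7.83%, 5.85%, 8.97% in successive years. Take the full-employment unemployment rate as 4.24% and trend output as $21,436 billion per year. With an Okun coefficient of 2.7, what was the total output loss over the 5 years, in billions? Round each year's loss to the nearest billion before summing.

Year 2007: gap = -2.7 × (6.76 - 4.24) = -6.804%, loss ≈ 21436 × 6.804/100 ≈ 1459.
Year 2008: gap = -2.7 × (8.02 - 4.24) = -10.206%, loss ≈ 21436 × 10.206/100 ≈ 2188.
Year 2009: gap = -2.7 × (7.83 - 4.24) = -9.693%, loss ≈ 21436 × 9.693/100 ≈ 2078.
Year 2010: gap = -2.7 × (5.85 - 4.24) = -4.347%, loss ≈ 21436 × 4.347/100 ≈ 932.
Year 2011: gap = -2.7 × (8.97 - 4.24) = -12.771%, loss ≈ 21436 × 12.771/100 ≈ 2738.
Total lost output = 1459 + 2188 + 2078 + 932 + 2738 = 9395 billion.

$9,395 billion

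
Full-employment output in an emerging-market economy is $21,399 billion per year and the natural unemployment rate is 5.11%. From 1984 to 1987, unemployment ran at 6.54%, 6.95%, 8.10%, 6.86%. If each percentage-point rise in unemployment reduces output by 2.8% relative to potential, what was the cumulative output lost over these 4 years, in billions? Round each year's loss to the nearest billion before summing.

$4,800 billion

Year 1984: gap = -2.8 × (6.54 - 5.11) = -4.004%, loss ≈ 21399 × 4.004/100 ≈ 857.
Year 1985: gap = -2.8 × (6.95 - 5.11) = -5.152%, loss ≈ 21399 × 5.152/100 ≈ 1102.
Year 1986: gap = -2.8 × (8.1 - 5.11) = -8.372%, loss ≈ 21399 × 8.372/100 ≈ 1792.
Year 1987: gap = -2.8 × (6.86 - 5.11) = -4.9%, loss ≈ 21399 × 4.9/100 ≈ 1049.
Total lost output = 857 + 1102 + 1792 + 1049 = 4800 billion.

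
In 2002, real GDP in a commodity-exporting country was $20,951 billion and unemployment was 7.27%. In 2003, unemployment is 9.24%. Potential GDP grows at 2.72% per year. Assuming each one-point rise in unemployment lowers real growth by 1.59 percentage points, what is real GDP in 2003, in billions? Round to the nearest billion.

$20,865 billion

Δu = 9.24 - 7.27 = 1.97 points.
Okun's law (growth form): g_Y = g_Y* - β × Δu = 2.72 - 1.59 × (1.97) = 2.72 - 3.1323 = -0.4123%.
Real GDP in the next year = 20951 × (1 - 0.4123/100) = 20951 × 0.995877 ≈ 20865 billion.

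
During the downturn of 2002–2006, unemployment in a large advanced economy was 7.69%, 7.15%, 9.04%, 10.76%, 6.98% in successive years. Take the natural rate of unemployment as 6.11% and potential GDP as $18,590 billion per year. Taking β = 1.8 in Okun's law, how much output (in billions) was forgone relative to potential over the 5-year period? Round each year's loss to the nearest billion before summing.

Year 2002: gap = -1.8 × (7.69 - 6.11) = -2.844%, loss ≈ 18590 × 2.844/100 ≈ 529.
Year 2003: gap = -1.8 × (7.15 - 6.11) = -1.872%, loss ≈ 18590 × 1.872/100 ≈ 348.
Year 2004: gap = -1.8 × (9.04 - 6.11) = -5.274%, loss ≈ 18590 × 5.274/100 ≈ 980.
Year 2005: gap = -1.8 × (10.76 - 6.11) = -8.37%, loss ≈ 18590 × 8.37/100 ≈ 1556.
Year 2006: gap = -1.8 × (6.98 - 6.11) = -1.566%, loss ≈ 18590 × 1.566/100 ≈ 291.
Total lost output = 529 + 348 + 980 + 1556 + 291 = 3704 billion.

$3,704 billion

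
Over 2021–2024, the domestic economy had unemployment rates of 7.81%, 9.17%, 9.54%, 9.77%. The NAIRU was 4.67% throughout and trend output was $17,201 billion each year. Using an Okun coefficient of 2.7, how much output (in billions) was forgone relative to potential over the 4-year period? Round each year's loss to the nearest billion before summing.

Year 2021: gap = -2.7 × (7.81 - 4.67) = -8.478%, loss ≈ 17201 × 8.478/100 ≈ 1458.
Year 2022: gap = -2.7 × (9.17 - 4.67) = -12.15%, loss ≈ 17201 × 12.15/100 ≈ 2090.
Year 2023: gap = -2.7 × (9.54 - 4.67) = -13.149%, loss ≈ 17201 × 13.149/100 ≈ 2262.
Year 2024: gap = -2.7 × (9.77 - 4.67) = -13.77%, loss ≈ 17201 × 13.77/100 ≈ 2369.
Total lost output = 1458 + 2090 + 2262 + 2369 = 8179 billion.

$8,179 billion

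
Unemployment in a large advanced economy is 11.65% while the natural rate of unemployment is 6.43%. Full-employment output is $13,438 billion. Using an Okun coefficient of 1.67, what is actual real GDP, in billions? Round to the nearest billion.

$12,267 billion

Unemployment gap = 11.65 - 6.43 = 5.22 points, so the output gap is -1.67 × 5.22 = -8.7174%.
Actual GDP = 13438 × (1 - 8.7174/100) = 13438 × 0.912826 ≈ 12267 billion.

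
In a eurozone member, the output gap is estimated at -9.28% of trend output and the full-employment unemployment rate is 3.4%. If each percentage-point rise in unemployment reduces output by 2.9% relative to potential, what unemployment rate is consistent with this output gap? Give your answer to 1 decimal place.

6.6%

From Okun's law, u - u* = -(output gap)/β = -(-9.28)/2.9 = 3.2 points.
So u = 3.4 + 3.2 = 6.6%.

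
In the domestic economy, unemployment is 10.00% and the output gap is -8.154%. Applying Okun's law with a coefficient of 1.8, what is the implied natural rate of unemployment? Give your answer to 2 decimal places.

From Okun's law, u - u* = -(output gap)/β = -(-8.154)/1.8 = 4.53 points.
So u* = 10 - 4.53 = 5.47%.

5.47%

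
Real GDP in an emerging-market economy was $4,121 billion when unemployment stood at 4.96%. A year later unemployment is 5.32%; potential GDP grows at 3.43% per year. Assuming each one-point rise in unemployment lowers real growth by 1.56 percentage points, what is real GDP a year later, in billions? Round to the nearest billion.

Δu = 5.32 - 4.96 = 0.36 points.
Okun's law (growth form): g_Y = g_Y* - β × Δu = 3.43 - 1.56 × (0.36) = 3.43 - 0.5616 = 2.8684%.
Real GDP in the next year = 4121 × (1 + 2.8684/100) = 4121 × 1.028684 ≈ 4239 billion.

$4,239 billion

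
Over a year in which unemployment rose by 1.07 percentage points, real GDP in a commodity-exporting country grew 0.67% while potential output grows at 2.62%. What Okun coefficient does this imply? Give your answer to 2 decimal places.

β ≈ 1.82

Growth form: g_Y = g_Y* - β × Δu, so β = (g_Y* - g_Y)/Δu.
β = (2.62 - 0.67)/1.07 = 1.95/1.07 = 1.82.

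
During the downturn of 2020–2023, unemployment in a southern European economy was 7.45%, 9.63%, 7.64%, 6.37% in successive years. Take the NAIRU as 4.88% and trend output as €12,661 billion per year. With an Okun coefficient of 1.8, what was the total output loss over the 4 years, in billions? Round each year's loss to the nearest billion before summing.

€2,638 billion

Year 2020: gap = -1.8 × (7.45 - 4.88) = -4.626%, loss ≈ 12661 × 4.626/100 ≈ 586.
Year 2021: gap = -1.8 × (9.63 - 4.88) = -8.55%, loss ≈ 12661 × 8.55/100 ≈ 1083.
Year 2022: gap = -1.8 × (7.64 - 4.88) = -4.968%, loss ≈ 12661 × 4.968/100 ≈ 629.
Year 2023: gap = -1.8 × (6.37 - 4.88) = -2.682%, loss ≈ 12661 × 2.682/100 ≈ 340.
Total lost output = 586 + 1083 + 629 + 340 = 2638 billion.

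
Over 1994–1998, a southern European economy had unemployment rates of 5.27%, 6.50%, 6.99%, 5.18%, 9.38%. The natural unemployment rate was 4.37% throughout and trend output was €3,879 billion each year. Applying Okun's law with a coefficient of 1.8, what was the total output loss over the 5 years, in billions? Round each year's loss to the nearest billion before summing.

Year 1994: gap = -1.8 × (5.27 - 4.37) = -1.62%, loss ≈ 3879 × 1.62/100 ≈ 63.
Year 1995: gap = -1.8 × (6.5 - 4.37) = -3.834%, loss ≈ 3879 × 3.834/100 ≈ 149.
Year 1996: gap = -1.8 × (6.99 - 4.37) = -4.716%, loss ≈ 3879 × 4.716/100 ≈ 183.
Year 1997: gap = -1.8 × (5.18 - 4.37) = -1.458%, loss ≈ 3879 × 1.458/100 ≈ 57.
Year 1998: gap = -1.8 × (9.38 - 4.37) = -9.018%, loss ≈ 3879 × 9.018/100 ≈ 350.
Total lost output = 63 + 149 + 183 + 57 + 350 = 802 billion.

€802 billion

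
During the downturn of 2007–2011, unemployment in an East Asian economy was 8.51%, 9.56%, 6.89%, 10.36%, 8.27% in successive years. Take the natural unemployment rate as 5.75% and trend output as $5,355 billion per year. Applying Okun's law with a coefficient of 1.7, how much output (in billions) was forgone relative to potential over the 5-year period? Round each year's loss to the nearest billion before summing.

Year 2007: gap = -1.7 × (8.51 - 5.75) = -4.692%, loss ≈ 5355 × 4.692/100 ≈ 251.
Year 2008: gap = -1.7 × (9.56 - 5.75) = -6.477%, loss ≈ 5355 × 6.477/100 ≈ 347.
Year 2009: gap = -1.7 × (6.89 - 5.75) = -1.938%, loss ≈ 5355 × 1.938/100 ≈ 104.
Year 2010: gap = -1.7 × (10.36 - 5.75) = -7.837%, loss ≈ 5355 × 7.837/100 ≈ 420.
Year 2011: gap = -1.7 × (8.27 - 5.75) = -4.284%, loss ≈ 5355 × 4.284/100 ≈ 229.
Total lost output = 251 + 347 + 104 + 420 + 229 = 1351 billion.

$1,351 billion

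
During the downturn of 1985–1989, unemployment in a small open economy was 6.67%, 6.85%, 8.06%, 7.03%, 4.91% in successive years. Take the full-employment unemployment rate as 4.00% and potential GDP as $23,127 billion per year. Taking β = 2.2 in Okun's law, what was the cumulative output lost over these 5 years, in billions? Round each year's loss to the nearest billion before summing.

Year 1985: gap = -2.2 × (6.67 - 4) = -5.874%, loss ≈ 23127 × 5.874/100 ≈ 1358.
Year 1986: gap = -2.2 × (6.85 - 4) = -6.27%, loss ≈ 23127 × 6.27/100 ≈ 1450.
Year 1987: gap = -2.2 × (8.06 - 4) = -8.932%, loss ≈ 23127 × 8.932/100 ≈ 2066.
Year 1988: gap = -2.2 × (7.03 - 4) = -6.666%, loss ≈ 23127 × 6.666/100 ≈ 1542.
Year 1989: gap = -2.2 × (4.91 - 4) = -2.002%, loss ≈ 23127 × 2.002/100 ≈ 463.
Total lost output = 1358 + 1450 + 2066 + 1542 + 463 = 6879 billion.

$6,879 billion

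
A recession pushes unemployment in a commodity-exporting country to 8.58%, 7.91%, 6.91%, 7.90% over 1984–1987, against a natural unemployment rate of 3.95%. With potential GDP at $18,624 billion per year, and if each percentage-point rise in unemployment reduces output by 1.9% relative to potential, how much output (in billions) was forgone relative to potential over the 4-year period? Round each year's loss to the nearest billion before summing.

$5,484 billion

Year 1984: gap = -1.9 × (8.58 - 3.95) = -8.797%, loss ≈ 18624 × 8.797/100 ≈ 1638.
Year 1985: gap = -1.9 × (7.91 - 3.95) = -7.524%, loss ≈ 18624 × 7.524/100 ≈ 1401.
Year 1986: gap = -1.9 × (6.91 - 3.95) = -5.624%, loss ≈ 18624 × 5.624/100 ≈ 1047.
Year 1987: gap = -1.9 × (7.9 - 3.95) = -7.505%, loss ≈ 18624 × 7.505/100 ≈ 1398.
Total lost output = 1638 + 1401 + 1047 + 1398 = 5484 billion.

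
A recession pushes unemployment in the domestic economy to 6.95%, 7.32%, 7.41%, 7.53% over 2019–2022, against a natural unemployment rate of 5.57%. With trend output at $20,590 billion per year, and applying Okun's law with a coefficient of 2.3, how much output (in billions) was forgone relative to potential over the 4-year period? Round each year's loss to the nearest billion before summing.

$3,282 billion

Year 2019: gap = -2.3 × (6.95 - 5.57) = -3.174%, loss ≈ 20590 × 3.174/100 ≈ 654.
Year 2020: gap = -2.3 × (7.32 - 5.57) = -4.025%, loss ≈ 20590 × 4.025/100 ≈ 829.
Year 2021: gap = -2.3 × (7.41 - 5.57) = -4.232%, loss ≈ 20590 × 4.232/100 ≈ 871.
Year 2022: gap = -2.3 × (7.53 - 5.57) = -4.508%, loss ≈ 20590 × 4.508/100 ≈ 928.
Total lost output = 654 + 829 + 871 + 928 = 3282 billion.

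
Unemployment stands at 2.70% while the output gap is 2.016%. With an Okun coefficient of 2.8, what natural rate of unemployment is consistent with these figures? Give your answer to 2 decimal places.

3.42%

From Okun's law, u - u* = -(output gap)/β = -(2.016)/2.8 = -0.72 points.
So u* = 2.7 + 0.72 = 3.42%.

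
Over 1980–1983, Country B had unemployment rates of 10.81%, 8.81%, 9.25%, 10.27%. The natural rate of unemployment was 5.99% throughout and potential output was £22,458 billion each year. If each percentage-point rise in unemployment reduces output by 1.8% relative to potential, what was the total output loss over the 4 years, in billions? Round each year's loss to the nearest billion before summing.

£6,136 billion

Year 1980: gap = -1.8 × (10.81 - 5.99) = -8.676%, loss ≈ 22458 × 8.676/100 ≈ 1948.
Year 1981: gap = -1.8 × (8.81 - 5.99) = -5.076%, loss ≈ 22458 × 5.076/100 ≈ 1140.
Year 1982: gap = -1.8 × (9.25 - 5.99) = -5.868%, loss ≈ 22458 × 5.868/100 ≈ 1318.
Year 1983: gap = -1.8 × (10.27 - 5.99) = -7.704%, loss ≈ 22458 × 7.704/100 ≈ 1730.
Total lost output = 1948 + 1140 + 1318 + 1730 = 6136 billion.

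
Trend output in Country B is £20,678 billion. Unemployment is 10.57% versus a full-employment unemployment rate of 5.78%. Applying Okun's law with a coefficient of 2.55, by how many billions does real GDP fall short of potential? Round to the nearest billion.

£2,526 billion

Output gap = -2.55 × (10.57 - 5.78) = -2.55 × 4.79 = -12.2145%.
Actual GDP ≈ 20678 × 0.877855 ≈ 18152 billion, so the shortfall is 20678 - 18152 = 2526 billion.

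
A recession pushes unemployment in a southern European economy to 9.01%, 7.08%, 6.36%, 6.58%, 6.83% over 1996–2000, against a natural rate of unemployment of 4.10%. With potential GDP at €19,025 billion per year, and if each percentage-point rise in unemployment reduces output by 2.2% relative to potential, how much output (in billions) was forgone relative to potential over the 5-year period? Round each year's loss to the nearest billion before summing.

€6,429 billion

Year 1996: gap = -2.2 × (9.01 - 4.1) = -10.802%, loss ≈ 19025 × 10.802/100 ≈ 2055.
Year 1997: gap = -2.2 × (7.08 - 4.1) = -6.556%, loss ≈ 19025 × 6.556/100 ≈ 1247.
Year 1998: gap = -2.2 × (6.36 - 4.1) = -4.972%, loss ≈ 19025 × 4.972/100 ≈ 946.
Year 1999: gap = -2.2 × (6.58 - 4.1) = -5.456%, loss ≈ 19025 × 5.456/100 ≈ 1038.
Year 2000: gap = -2.2 × (6.83 - 4.1) = -6.006%, loss ≈ 19025 × 6.006/100 ≈ 1143.
Total lost output = 2055 + 1247 + 946 + 1038 + 1143 = 6429 billion.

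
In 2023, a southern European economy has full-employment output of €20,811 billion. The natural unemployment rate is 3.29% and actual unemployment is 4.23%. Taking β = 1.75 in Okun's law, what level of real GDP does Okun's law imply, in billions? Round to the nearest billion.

Unemployment gap = 4.23 - 3.29 = 0.94 points, so the output gap is -1.75 × 0.94 = -1.645%.
Actual GDP = 20811 × (1 - 1.645/100) = 20811 × 0.98355 ≈ 20469 billion.

€20,469 billion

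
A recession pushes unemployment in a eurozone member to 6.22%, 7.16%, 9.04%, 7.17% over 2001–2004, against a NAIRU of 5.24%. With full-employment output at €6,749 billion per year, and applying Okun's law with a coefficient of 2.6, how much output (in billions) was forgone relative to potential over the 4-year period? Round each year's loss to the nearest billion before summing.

Year 2001: gap = -2.6 × (6.22 - 5.24) = -2.548%, loss ≈ 6749 × 2.548/100 ≈ 172.
Year 2002: gap = -2.6 × (7.16 - 5.24) = -4.992%, loss ≈ 6749 × 4.992/100 ≈ 337.
Year 2003: gap = -2.6 × (9.04 - 5.24) = -9.88%, loss ≈ 6749 × 9.88/100 ≈ 667.
Year 2004: gap = -2.6 × (7.17 - 5.24) = -5.018%, loss ≈ 6749 × 5.018/100 ≈ 339.
Total lost output = 172 + 337 + 667 + 339 = 1515 billion.

€1,515 billion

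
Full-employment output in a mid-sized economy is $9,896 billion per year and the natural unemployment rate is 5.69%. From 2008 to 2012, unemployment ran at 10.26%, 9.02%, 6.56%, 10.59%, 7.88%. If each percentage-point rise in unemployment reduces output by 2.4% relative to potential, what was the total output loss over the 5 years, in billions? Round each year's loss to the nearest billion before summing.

$3,767 billion

Year 2008: gap = -2.4 × (10.26 - 5.69) = -10.968%, loss ≈ 9896 × 10.968/100 ≈ 1085.
Year 2009: gap = -2.4 × (9.02 - 5.69) = -7.992%, loss ≈ 9896 × 7.992/100 ≈ 791.
Year 2010: gap = -2.4 × (6.56 - 5.69) = -2.088%, loss ≈ 9896 × 2.088/100 ≈ 207.
Year 2011: gap = -2.4 × (10.59 - 5.69) = -11.76%, loss ≈ 9896 × 11.76/100 ≈ 1164.
Year 2012: gap = -2.4 × (7.88 - 5.69) = -5.256%, loss ≈ 9896 × 5.256/100 ≈ 520.
Total lost output = 1085 + 791 + 207 + 1164 + 520 = 3767 billion.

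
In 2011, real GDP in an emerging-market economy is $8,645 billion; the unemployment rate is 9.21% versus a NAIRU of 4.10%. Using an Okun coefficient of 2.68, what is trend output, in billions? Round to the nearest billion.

Unemployment gap = 9.21 - 4.1 = 5.11 points, so output gap = -2.68 × 5.11 = -13.6948%.
Since Y = Y* × (1 + gap/100), Y* = 8645/0.863052 ≈ 10017 billion.

$10,017 billion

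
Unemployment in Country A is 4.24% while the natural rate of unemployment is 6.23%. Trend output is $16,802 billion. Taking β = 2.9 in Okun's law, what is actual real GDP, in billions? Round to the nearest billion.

$17,772 billion

Unemployment gap = 4.24 - 6.23 = -1.99 points, so the output gap is -2.9 × (-1.99) = 5.771%.
Actual GDP = 16802 × (1 + 5.771/100) = 16802 × 1.05771 ≈ 17772 billion.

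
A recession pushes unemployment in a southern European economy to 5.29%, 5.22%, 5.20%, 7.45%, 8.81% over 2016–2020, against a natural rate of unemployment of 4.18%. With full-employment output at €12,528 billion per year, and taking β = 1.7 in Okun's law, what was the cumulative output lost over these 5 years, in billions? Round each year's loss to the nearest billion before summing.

€2,356 billion

Year 2016: gap = -1.7 × (5.29 - 4.18) = -1.887%, loss ≈ 12528 × 1.887/100 ≈ 236.
Year 2017: gap = -1.7 × (5.22 - 4.18) = -1.768%, loss ≈ 12528 × 1.768/100 ≈ 221.
Year 2018: gap = -1.7 × (5.2 - 4.18) = -1.734%, loss ≈ 12528 × 1.734/100 ≈ 217.
Year 2019: gap = -1.7 × (7.45 - 4.18) = -5.559%, loss ≈ 12528 × 5.559/100 ≈ 696.
Year 2020: gap = -1.7 × (8.81 - 4.18) = -7.871%, loss ≈ 12528 × 7.871/100 ≈ 986.
Total lost output = 236 + 221 + 217 + 696 + 986 = 2356 billion.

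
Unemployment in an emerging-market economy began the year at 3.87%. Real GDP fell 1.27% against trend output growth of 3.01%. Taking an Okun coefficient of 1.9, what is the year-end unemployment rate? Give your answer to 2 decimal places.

6.12%

Growth-rate Okun's law: g_Y = g_Y* - β × Δu, so Δu = (g_Y* - g_Y)/β.
Δu = (3.01 + 1.27)/1.9 = 4.28/1.9 = 2.25 percentage points.
Year-end unemployment = 3.87 + 2.25 = 6.12%.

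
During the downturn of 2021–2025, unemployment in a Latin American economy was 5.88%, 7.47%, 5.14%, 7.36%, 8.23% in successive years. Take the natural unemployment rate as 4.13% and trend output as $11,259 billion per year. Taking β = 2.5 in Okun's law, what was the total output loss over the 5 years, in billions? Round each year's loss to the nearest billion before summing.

$3,780 billion

Year 2021: gap = -2.5 × (5.88 - 4.13) = -4.375%, loss ≈ 11259 × 4.375/100 ≈ 493.
Year 2022: gap = -2.5 × (7.47 - 4.13) = -8.35%, loss ≈ 11259 × 8.35/100 ≈ 940.
Year 2023: gap = -2.5 × (5.14 - 4.13) = -2.525%, loss ≈ 11259 × 2.525/100 ≈ 284.
Year 2024: gap = -2.5 × (7.36 - 4.13) = -8.075%, loss ≈ 11259 × 8.075/100 ≈ 909.
Year 2025: gap = -2.5 × (8.23 - 4.13) = -10.25%, loss ≈ 11259 × 10.25/100 ≈ 1154.
Total lost output = 493 + 940 + 284 + 909 + 1154 = 3780 billion.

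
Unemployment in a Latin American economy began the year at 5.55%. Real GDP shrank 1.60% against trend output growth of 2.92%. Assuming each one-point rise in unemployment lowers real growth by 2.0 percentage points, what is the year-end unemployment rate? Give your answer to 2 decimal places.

Growth-rate Okun's law: g_Y = g_Y* - β × Δu, so Δu = (g_Y* - g_Y)/β.
Δu = (2.92 + 1.6)/2.0 = 4.52/2.0 = 2.26 percentage points.
Year-end unemployment = 5.55 + 2.26 = 7.81%.

7.81%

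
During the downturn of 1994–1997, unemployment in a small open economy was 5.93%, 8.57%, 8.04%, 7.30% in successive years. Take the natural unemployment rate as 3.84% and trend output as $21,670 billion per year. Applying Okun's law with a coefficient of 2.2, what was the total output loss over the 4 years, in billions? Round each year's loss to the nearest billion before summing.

Year 1994: gap = -2.2 × (5.93 - 3.84) = -4.598%, loss ≈ 21670 × 4.598/100 ≈ 996.
Year 1995: gap = -2.2 × (8.57 - 3.84) = -10.406%, loss ≈ 21670 × 10.406/100 ≈ 2255.
Year 1996: gap = -2.2 × (8.04 - 3.84) = -9.24%, loss ≈ 21670 × 9.24/100 ≈ 2002.
Year 1997: gap = -2.2 × (7.3 - 3.84) = -7.612%, loss ≈ 21670 × 7.612/100 ≈ 1650.
Total lost output = 996 + 2255 + 2002 + 1650 = 6903 billion.

$6,903 billion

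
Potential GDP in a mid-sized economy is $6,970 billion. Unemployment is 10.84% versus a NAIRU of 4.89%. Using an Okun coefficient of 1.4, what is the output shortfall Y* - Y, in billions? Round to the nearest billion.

$581 billion

Output gap = -1.4 × (10.84 - 4.89) = -1.4 × 5.95 = -8.33%.
Actual GDP ≈ 6970 × 0.9167 ≈ 6389 billion, so the shortfall is 6970 - 6389 = 581 billion.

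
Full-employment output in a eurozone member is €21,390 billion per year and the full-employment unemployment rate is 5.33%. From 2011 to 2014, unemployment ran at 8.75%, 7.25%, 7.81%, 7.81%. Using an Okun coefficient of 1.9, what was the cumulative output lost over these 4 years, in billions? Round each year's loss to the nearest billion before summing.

€4,186 billion

Year 2011: gap = -1.9 × (8.75 - 5.33) = -6.498%, loss ≈ 21390 × 6.498/100 ≈ 1390.
Year 2012: gap = -1.9 × (7.25 - 5.33) = -3.648%, loss ≈ 21390 × 3.648/100 ≈ 780.
Year 2013: gap = -1.9 × (7.81 - 5.33) = -4.712%, loss ≈ 21390 × 4.712/100 ≈ 1008.
Year 2014: gap = -1.9 × (7.81 - 5.33) = -4.712%, loss ≈ 21390 × 4.712/100 ≈ 1008.
Total lost output = 1390 + 780 + 1008 + 1008 = 4186 billion.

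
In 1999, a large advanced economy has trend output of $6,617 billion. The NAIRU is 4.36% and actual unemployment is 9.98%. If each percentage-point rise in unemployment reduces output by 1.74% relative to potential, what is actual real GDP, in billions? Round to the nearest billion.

$5,970 billion

Unemployment gap = 9.98 - 4.36 = 5.62 points, so the output gap is -1.74 × 5.62 = -9.7788%.
Actual GDP = 6617 × (1 - 9.7788/100) = 6617 × 0.902212 ≈ 5970 billion.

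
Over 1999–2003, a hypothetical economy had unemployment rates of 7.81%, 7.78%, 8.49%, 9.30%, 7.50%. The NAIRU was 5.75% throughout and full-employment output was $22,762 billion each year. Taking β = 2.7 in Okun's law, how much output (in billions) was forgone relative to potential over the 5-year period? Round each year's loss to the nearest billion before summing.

Year 1999: gap = -2.7 × (7.81 - 5.75) = -5.562%, loss ≈ 22762 × 5.562/100 ≈ 1266.
Year 2000: gap = -2.7 × (7.78 - 5.75) = -5.481%, loss ≈ 22762 × 5.481/100 ≈ 1248.
Year 2001: gap = -2.7 × (8.49 - 5.75) = -7.398%, loss ≈ 22762 × 7.398/100 ≈ 1684.
Year 2002: gap = -2.7 × (9.3 - 5.75) = -9.585%, loss ≈ 22762 × 9.585/100 ≈ 2182.
Year 2003: gap = -2.7 × (7.5 - 5.75) = -4.725%, loss ≈ 22762 × 4.725/100 ≈ 1076.
Total lost output = 1266 + 1248 + 1684 + 2182 + 1076 = 7456 billion.

$7,456 billion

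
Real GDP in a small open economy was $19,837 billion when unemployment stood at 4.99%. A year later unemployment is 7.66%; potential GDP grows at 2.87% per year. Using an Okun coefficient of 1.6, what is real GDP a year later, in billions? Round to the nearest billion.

$19,559 billion

Δu = 7.66 - 4.99 = 2.67 points.
Okun's law (growth form): g_Y = g_Y* - β × Δu = 2.87 - 1.6 × (2.67) = 2.87 - 4.272 = -1.402%.
Real GDP in the next year = 19837 × (1 - 1.402/100) = 19837 × 0.98598 ≈ 19559 billion.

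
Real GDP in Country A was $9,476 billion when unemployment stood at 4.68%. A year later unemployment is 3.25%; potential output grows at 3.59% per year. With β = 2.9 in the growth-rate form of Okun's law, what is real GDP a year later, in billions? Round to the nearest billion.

$10,209 billion

Δu = 3.25 - 4.68 = -1.43 points.
Okun's law (growth form): g_Y = g_Y* - β × Δu = 3.59 - 2.9 × (-1.43) = 3.59 + 4.147 = 7.737%.
Real GDP in the next year = 9476 × (1 + 7.737/100) = 9476 × 1.07737 ≈ 10209 billion.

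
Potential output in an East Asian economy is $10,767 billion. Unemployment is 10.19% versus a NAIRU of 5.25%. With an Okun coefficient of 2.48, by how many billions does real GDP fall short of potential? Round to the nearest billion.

Output gap = -2.48 × (10.19 - 5.25) = -2.48 × 4.94 = -12.2512%.
Actual GDP ≈ 10767 × 0.877488 ≈ 9448 billion, so the shortfall is 10767 - 9448 = 1319 billion.

$1,319 billion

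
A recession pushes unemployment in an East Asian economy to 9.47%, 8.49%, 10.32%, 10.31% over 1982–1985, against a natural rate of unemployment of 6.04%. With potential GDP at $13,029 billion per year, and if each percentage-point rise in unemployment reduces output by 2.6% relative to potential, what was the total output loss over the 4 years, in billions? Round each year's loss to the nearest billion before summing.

$4,888 billion

Year 1982: gap = -2.6 × (9.47 - 6.04) = -8.918%, loss ≈ 13029 × 8.918/100 ≈ 1162.
Year 1983: gap = -2.6 × (8.49 - 6.04) = -6.37%, loss ≈ 13029 × 6.37/100 ≈ 830.
Year 1984: gap = -2.6 × (10.32 - 6.04) = -11.128%, loss ≈ 13029 × 11.128/100 ≈ 1450.
Year 1985: gap = -2.6 × (10.31 - 6.04) = -11.102%, loss ≈ 13029 × 11.102/100 ≈ 1446.
Total lost output = 1162 + 830 + 1450 + 1446 = 4888 billion.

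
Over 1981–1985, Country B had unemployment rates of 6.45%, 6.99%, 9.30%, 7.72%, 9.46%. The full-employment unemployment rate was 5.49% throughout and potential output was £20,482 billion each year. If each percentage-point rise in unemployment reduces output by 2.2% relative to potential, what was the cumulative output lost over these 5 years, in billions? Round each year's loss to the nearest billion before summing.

Year 1981: gap = -2.2 × (6.45 - 5.49) = -2.112%, loss ≈ 20482 × 2.112/100 ≈ 433.
Year 1982: gap = -2.2 × (6.99 - 5.49) = -3.3%, loss ≈ 20482 × 3.3/100 ≈ 676.
Year 1983: gap = -2.2 × (9.3 - 5.49) = -8.382%, loss ≈ 20482 × 8.382/100 ≈ 1717.
Year 1984: gap = -2.2 × (7.72 - 5.49) = -4.906%, loss ≈ 20482 × 4.906/100 ≈ 1005.
Year 1985: gap = -2.2 × (9.46 - 5.49) = -8.734%, loss ≈ 20482 × 8.734/100 ≈ 1789.
Total lost output = 433 + 676 + 1717 + 1005 + 1789 = 5620 billion.

£5,620 billion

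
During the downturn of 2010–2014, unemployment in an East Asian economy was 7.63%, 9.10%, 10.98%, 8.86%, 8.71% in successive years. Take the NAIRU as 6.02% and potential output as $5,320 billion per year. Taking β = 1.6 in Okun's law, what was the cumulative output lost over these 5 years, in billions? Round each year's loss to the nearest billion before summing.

Year 2010: gap = -1.6 × (7.63 - 6.02) = -2.576%, loss ≈ 5320 × 2.576/100 ≈ 137.
Year 2011: gap = -1.6 × (9.1 - 6.02) = -4.928%, loss ≈ 5320 × 4.928/100 ≈ 262.
Year 2012: gap = -1.6 × (10.98 - 6.02) = -7.936%, loss ≈ 5320 × 7.936/100 ≈ 422.
Year 2013: gap = -1.6 × (8.86 - 6.02) = -4.544%, loss ≈ 5320 × 4.544/100 ≈ 242.
Year 2014: gap = -1.6 × (8.71 - 6.02) = -4.304%, loss ≈ 5320 × 4.304/100 ≈ 229.
Total lost output = 137 + 262 + 422 + 242 + 229 = 1292 billion.

$1,292 billion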